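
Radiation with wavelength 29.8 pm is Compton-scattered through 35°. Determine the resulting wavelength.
30.2388 pm

Using the Compton scattering formula:
λ' = λ + Δλ = λ + λ_C(1 - cos θ)

Given:
- Initial wavelength λ = 29.8 pm
- Scattering angle θ = 35°
- Compton wavelength λ_C ≈ 2.4263 pm

Calculate the shift:
Δλ = 2.4263 × (1 - cos(35°))
Δλ = 2.4263 × 0.1808
Δλ = 0.4388 pm

Final wavelength:
λ' = 29.8 + 0.4388 = 30.2388 pm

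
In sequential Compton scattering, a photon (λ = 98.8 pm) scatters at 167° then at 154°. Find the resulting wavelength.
108.1975 pm

Apply Compton shift twice:

First scattering at θ₁ = 167°:
Δλ₁ = λ_C(1 - cos(167°))
Δλ₁ = 2.4263 × 1.9744
Δλ₁ = 4.7904 pm

After first scattering:
λ₁ = 98.8 + 4.7904 = 103.5904 pm

Second scattering at θ₂ = 154°:
Δλ₂ = λ_C(1 - cos(154°))
Δλ₂ = 2.4263 × 1.8988
Δλ₂ = 4.6071 pm

Final wavelength:
λ₂ = 103.5904 + 4.6071 = 108.1975 pm

Total shift: Δλ_total = 4.7904 + 4.6071 = 9.3975 pm

(Intermediate values are shown rounded; full precision is carried through to the final answer.)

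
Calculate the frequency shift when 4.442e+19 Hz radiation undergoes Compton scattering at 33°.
2.435e+18 Hz (decrease)

Convert frequency to wavelength (c = 299792458 m/s):
λ₀ = c/f₀ = 299792458/4.442e+19 = 6.7490423e-12 m = 6.7490 pm

Calculate Compton shift:
Δλ = λ_C(1 - cos(33°)) = 0.3914 pm

Final wavelength:
λ' = λ₀ + Δλ = 6.7490 + 0.3914 = 7.1405 pm

Final frequency:
f' = c/λ' = 299792458/7.1404775e-12 = 4.1984931e+19 Hz

Frequency shift (decrease):
Δf = f₀ - f' = 4.442e+19 - 4.1984931e+19 = 2.435e+18 Hz

(Intermediate values are shown rounded; full precision is carried through to the final answer.)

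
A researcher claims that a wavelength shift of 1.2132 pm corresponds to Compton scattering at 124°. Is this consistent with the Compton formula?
No, inconsistent

Calculate the expected shift for θ = 124°:

Δλ_expected = λ_C(1 - cos(124°))
Δλ_expected = 2.4263 × (1 - cos(124°))
Δλ_expected = 2.4263 × 1.5592
Δλ_expected = 3.7831 pm

Given shift: 1.2132 pm
Expected shift: 3.7831 pm
Difference: 2.5699 pm

The values do not match. The given shift corresponds to θ ≈ 60.0°, not 124°.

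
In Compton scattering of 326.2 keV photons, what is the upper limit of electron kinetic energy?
182.9234 keV

Maximum energy transfer occurs at θ = 180° (backscattering).

Initial photon: E₀ = 326.2 keV → λ₀ = 3.8009 pm

Maximum Compton shift (at 180°):
Δλ_max = 2λ_C = 2 × 2.4263 = 4.8526 pm

Final wavelength:
λ' = 3.8009 + 4.8526 = 8.6535 pm

Minimum photon energy (maximum energy to electron):
E'_min = hc/λ' = 143.2766 keV

Maximum electron kinetic energy:
K_max = E₀ - E'_min = 326.2000 - 143.2766 = 182.9234 keV

(Intermediate values are shown rounded; full precision is carried through to the final answer.)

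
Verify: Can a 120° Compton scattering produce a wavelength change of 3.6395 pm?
Yes, consistent

Calculate the expected shift for θ = 120°:

Δλ_expected = λ_C(1 - cos(120°))
Δλ_expected = 2.4263 × (1 - cos(120°))
Δλ_expected = 2.4263 × 1.5000
Δλ_expected = 3.6395 pm

Given shift: 3.6395 pm
Expected shift: 3.6395 pm
Difference: 0.0000 pm

The values match. This is consistent with Compton scattering at the stated angle.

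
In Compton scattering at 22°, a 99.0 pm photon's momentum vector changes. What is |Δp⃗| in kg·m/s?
2.5519e-24 kg·m/s

Photon momentum magnitude is p = h/λ.

Initial momentum:
p₀ = h/λ = 6.6261e-34/9.9000e-11 = 6.6930e-24 kg·m/s

After scattering:
λ' = λ + Δλ = 99.0 + 0.1767 = 99.1767 pm
p' = h/λ' = 6.6261e-34/9.9177e-11 = 6.6811e-24 kg·m/s

Momentum is a vector; the scattered photon's direction makes angle θ = 22° with the incident direction. The magnitude of the vector change Δp⃗ = p⃗₀ − p⃗' is found from the law of cosines:
|Δp⃗|² = p₀² + p'² − 2p₀p'cos θ
|Δp⃗|² = (6.6930e-24)² + (6.6811e-24)² − 2·6.6930e-24·6.6811e-24·cos(22°)
|Δp⃗| = 2.5519e-24 kg·m/s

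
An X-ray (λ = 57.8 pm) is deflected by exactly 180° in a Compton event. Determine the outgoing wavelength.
62.6526 pm

Using the Compton formula: λ' = λ + λ_C(1 − cos θ)

For θ = 180°, cos θ = -1 (exact) = -1.0000, so:
1 − cos 180° = 1 − (-1) = 2.0000

Δλ = λ_C × 2.0000 = 2.4263 × 2.0000 = 4.8526 pm

λ' = 57.8 + 4.8526 = 62.6526 pm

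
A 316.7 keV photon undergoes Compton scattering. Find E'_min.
141.4134 keV (at θ = 180°)

The scattered photon has minimum energy when its wavelength is maximum, i.e., when the Compton shift Δλ = λ_C(1 − cos θ) is maximum. This occurs at θ = 180° (backscattering), giving Δλ_max = 2λ_C = 4.8526 pm.

Initial wavelength: λ₀ = hc/E₀ = 3.9149 pm
Maximum final wavelength: λ'_max = λ₀ + 2λ_C = 3.9149 + 4.8526 = 8.7675 pm
Minimum final energy: E'_min = hc/λ'_max = 141.4134 keV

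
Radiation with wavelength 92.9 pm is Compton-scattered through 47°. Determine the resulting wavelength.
93.6716 pm

Using the Compton scattering formula:
λ' = λ + Δλ = λ + λ_C(1 - cos θ)

Given:
- Initial wavelength λ = 92.9 pm
- Scattering angle θ = 47°
- Compton wavelength λ_C ≈ 2.4263 pm

Calculate the shift:
Δλ = 2.4263 × (1 - cos(47°))
Δλ = 2.4263 × 0.3180
Δλ = 0.7716 pm

Final wavelength:
λ' = 92.9 + 0.7716 = 93.6716 pm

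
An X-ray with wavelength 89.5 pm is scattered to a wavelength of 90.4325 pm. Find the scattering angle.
52.00°

First find the wavelength shift:
Δλ = λ' - λ = 90.4325 - 89.5 = 0.9325 pm

Using Δλ = λ_C(1 - cos θ), with λ_C = h/(m_e·c) ≈ 2.42631024 pm:
cos θ = 1 - Δλ/λ_C
cos θ = 1 - 0.9325/2.42631024
cos θ = 0.615672

θ = arccos(0.615672)
θ = 52.00°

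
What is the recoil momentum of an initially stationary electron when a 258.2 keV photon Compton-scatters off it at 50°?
1.0940e-22 kg·m/s

The electron is initially at rest, so by conservation of momentum:
p⃗_e = p⃗₀ − p⃗'  (incident photon momentum minus scattered photon momentum)

Photon momentum magnitudes (p = h/λ = E/c):
λ₀ = hc/E₀ = 4.8019 pm → p₀ = h/λ₀ = 1.3799e-22 kg·m/s
Δλ = λ_C(1 − cos 50°) = 0.8667 pm
λ' = 5.6686 pm → p' = h/λ' = 1.1689e-22 kg·m/s

The scattered photon makes angle θ = 50° with the incident direction, so by the law of cosines:
|p⃗_e|² = p₀² + p'² − 2p₀p'cos θ
|p⃗_e|² = (1.3799e-22)² + (1.1689e-22)² − 2·1.3799e-22·1.1689e-22·cos(50°)
|p⃗_e| = 1.0940e-22 kg·m/s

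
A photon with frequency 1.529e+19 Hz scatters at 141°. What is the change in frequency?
2.756e+18 Hz (decrease)

Convert frequency to wavelength (c = 299792458 m/s):
λ₀ = c/f₀ = 299792458/1.529e+19 = 1.9607093e-11 m = 19.6071 pm

Calculate Compton shift:
Δλ = λ_C(1 - cos(141°)) = 4.3119 pm

Final wavelength:
λ' = λ₀ + Δλ = 19.6071 + 4.3119 = 23.9190 pm

Final frequency:
f' = c/λ' = 299792458/2.3919001e-11 = 1.2533653e+19 Hz

Frequency shift (decrease):
Δf = f₀ - f' = 1.529e+19 - 1.2533653e+19 = 2.756e+18 Hz

(Intermediate values are shown rounded; full precision is carried through to the final answer.)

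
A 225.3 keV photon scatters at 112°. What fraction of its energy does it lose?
0.3774 (or 37.74%)

Calculate initial and final photon energies:

Initial: E₀ = 225.3 keV → λ₀ = 5.5031 pm
Compton shift: Δλ = 3.3352 pm
Final wavelength: λ' = 8.8383 pm
Final energy: E' = 140.2807 keV

Fractional energy loss:
(E₀ - E')/E₀ = (225.3000 - 140.2807)/225.3000
= 85.0193/225.3000
= 0.3774
= 37.74%

(Intermediate values are shown rounded; full precision is carried through to the final answer.)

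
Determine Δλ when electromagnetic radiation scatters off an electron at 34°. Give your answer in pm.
0.4148 pm

Using the Compton scattering formula:
Δλ = λ_C(1 - cos θ)

where λ_C = h/(m_e·c) ≈ 2.4263 pm is the Compton wavelength of an electron.

For θ = 34°:
cos(34°) = 0.8290
1 - cos(34°) = 0.1710

Δλ = 2.4263 × 0.1710
Δλ = 0.4148 pm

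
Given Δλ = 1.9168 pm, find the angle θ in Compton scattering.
77.88°

From the Compton formula Δλ = λ_C(1 - cos θ), we can solve for θ:

cos θ = 1 - Δλ/λ_C

Given:
- Δλ = 1.9168 pm
- λ_C = h/(m_e·c) ≈ 2.42631024 pm

cos θ = 1 - 1.9168/2.42631024
cos θ = 1 - 0.790006
cos θ = 0.209994

θ = arccos(0.209994)
θ = 77.88°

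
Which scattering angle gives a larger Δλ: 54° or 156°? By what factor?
156° produces the larger shift by a factor of 4.642

Calculate both shifts using Δλ = λ_C(1 - cos θ):

For θ₁ = 54°:
Δλ₁ = 2.4263 × (1 - cos(54°))
Δλ₁ = 2.4263 × 0.4122
Δλ₁ = 1.0002 pm

For θ₂ = 156°:
Δλ₂ = 2.4263 × (1 - cos(156°))
Δλ₂ = 2.4263 × 1.9135
Δλ₂ = 4.6429 pm

The 156° angle produces the larger shift.
Ratio: 4.6429/1.0002 = 4.642

(Intermediate values are shown rounded; full precision is carried through to the final answer.)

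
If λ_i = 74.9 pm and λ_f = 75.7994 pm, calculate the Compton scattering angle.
51.00°

First find the wavelength shift:
Δλ = λ' - λ = 75.7994 - 74.9 = 0.8994 pm

Using Δλ = λ_C(1 - cos θ), with λ_C = h/(m_e·c) ≈ 2.42631024 pm:
cos θ = 1 - Δλ/λ_C
cos θ = 1 - 0.8994/2.42631024
cos θ = 0.629314

θ = arccos(0.629314)
θ = 51.00°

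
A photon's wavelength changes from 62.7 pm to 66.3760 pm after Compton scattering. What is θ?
121.00°

First find the wavelength shift:
Δλ = λ' - λ = 66.3760 - 62.7 = 3.6760 pm

Using Δλ = λ_C(1 - cos θ), with λ_C = h/(m_e·c) ≈ 2.42631024 pm:
cos θ = 1 - Δλ/λ_C
cos θ = 1 - 3.6760/2.42631024
cos θ = -0.515058

θ = arccos(-0.515058)
θ = 121.00°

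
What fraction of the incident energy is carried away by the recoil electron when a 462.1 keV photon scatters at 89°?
0.4705 (or 47.05%)

Calculate initial and final photon energies:

Initial: E₀ = 462.1 keV → λ₀ = 2.6831 pm
Compton shift: Δλ = 2.3840 pm
Final wavelength: λ' = 5.0670 pm
Final energy: E' = 244.6883 keV

Fractional energy loss:
(E₀ - E')/E₀ = (462.1000 - 244.6883)/462.1000
= 217.4117/462.1000
= 0.4705
= 47.05%

(Intermediate values are shown rounded; full precision is carried through to the final answer.)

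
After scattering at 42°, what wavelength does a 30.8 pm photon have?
31.4232 pm

Using the Compton scattering formula:
λ' = λ + Δλ = λ + λ_C(1 - cos θ)

Given:
- Initial wavelength λ = 30.8 pm
- Scattering angle θ = 42°
- Compton wavelength λ_C ≈ 2.4263 pm

Calculate the shift:
Δλ = 2.4263 × (1 - cos(42°))
Δλ = 2.4263 × 0.2569
Δλ = 0.6232 pm

Final wavelength:
λ' = 30.8 + 0.6232 = 31.4232 pm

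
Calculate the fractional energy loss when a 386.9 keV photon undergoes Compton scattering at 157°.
0.5925 (or 59.25%)

Calculate initial and final photon energies:

Initial: E₀ = 386.9 keV → λ₀ = 3.2046 pm
Compton shift: Δλ = 4.6597 pm
Final wavelength: λ' = 7.8643 pm
Final energy: E' = 157.6546 keV

Fractional energy loss:
(E₀ - E')/E₀ = (386.9000 - 157.6546)/386.9000
= 229.2454/386.9000
= 0.5925
= 59.25%

(Intermediate values are shown rounded; full precision is carried through to the final answer.)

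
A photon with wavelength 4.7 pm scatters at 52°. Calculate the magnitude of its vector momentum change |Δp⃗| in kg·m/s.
1.1530e-22 kg·m/s

Photon momentum magnitude is p = h/λ.

Initial momentum:
p₀ = h/λ = 6.6261e-34/4.7000e-12 = 1.4098e-22 kg·m/s

After scattering:
λ' = λ + Δλ = 4.7 + 0.9325 = 5.6325 pm
p' = h/λ' = 6.6261e-34/5.6325e-12 = 1.1764e-22 kg·m/s

Momentum is a vector; the scattered photon's direction makes angle θ = 52° with the incident direction. The magnitude of the vector change Δp⃗ = p⃗₀ − p⃗' is found from the law of cosines:
|Δp⃗|² = p₀² + p'² − 2p₀p'cos θ
|Δp⃗|² = (1.4098e-22)² + (1.1764e-22)² − 2·1.4098e-22·1.1764e-22·cos(52°)
|Δp⃗| = 1.1530e-22 kg·m/s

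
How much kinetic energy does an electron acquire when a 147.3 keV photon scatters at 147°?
51.0263 keV

By energy conservation: K_e = E_initial - E_final

First find the scattered photon energy:
Initial wavelength: λ = hc/E = 8.4171 pm
Compton shift: Δλ = λ_C(1 - cos(147°)) = 4.4612 pm
Final wavelength: λ' = 8.4171 + 4.4612 = 12.8783 pm
Final photon energy: E' = hc/λ' = 96.2737 keV

Electron kinetic energy:
K_e = E - E' = 147.3000 - 96.2737 = 51.0263 keV

(Intermediate values are shown rounded; full precision is carried through to the final answer.)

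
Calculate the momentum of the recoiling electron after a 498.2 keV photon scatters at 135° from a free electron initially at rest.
3.4424e-22 kg·m/s

The electron is initially at rest, so by conservation of momentum:
p⃗_e = p⃗₀ − p⃗'  (incident photon momentum minus scattered photon momentum)

Photon momentum magnitudes (p = h/λ = E/c):
λ₀ = hc/E₀ = 2.4886 pm → p₀ = h/λ₀ = 2.6625e-22 kg·m/s
Δλ = λ_C(1 − cos 135°) = 4.1420 pm
λ' = 6.6306 pm → p' = h/λ' = 9.9931e-23 kg·m/s

The scattered photon makes angle θ = 135° with the incident direction, so by the law of cosines:
|p⃗_e|² = p₀² + p'² − 2p₀p'cos θ
|p⃗_e|² = (2.6625e-22)² + (9.9931e-23)² − 2·2.6625e-22·9.9931e-23·cos(135°)
|p⃗_e| = 3.4424e-22 kg·m/s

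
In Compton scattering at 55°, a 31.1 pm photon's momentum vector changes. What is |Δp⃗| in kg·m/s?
1.9369e-23 kg·m/s

Photon momentum magnitude is p = h/λ.

Initial momentum:
p₀ = h/λ = 6.6261e-34/3.1100e-11 = 2.1306e-23 kg·m/s

After scattering:
λ' = λ + Δλ = 31.1 + 1.0346 = 32.1346 pm
p' = h/λ' = 6.6261e-34/3.2135e-11 = 2.0620e-23 kg·m/s

Momentum is a vector; the scattered photon's direction makes angle θ = 55° with the incident direction. The magnitude of the vector change Δp⃗ = p⃗₀ − p⃗' is found from the law of cosines:
|Δp⃗|² = p₀² + p'² − 2p₀p'cos θ
|Δp⃗|² = (2.1306e-23)² + (2.0620e-23)² − 2·2.1306e-23·2.0620e-23·cos(55°)
|Δp⃗| = 1.9369e-23 kg·m/s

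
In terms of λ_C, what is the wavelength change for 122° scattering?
1.5299 λ_C

The Compton shift formula is:
Δλ = λ_C(1 - cos θ)

Dividing both sides by λ_C:
Δλ/λ_C = 1 - cos θ

For θ = 122°:
Δλ/λ_C = 1 - cos(122°)
Δλ/λ_C = 1 - -0.5299
Δλ/λ_C = 1.5299

This means the shift is 1.5299 × λ_C = 3.7121 pm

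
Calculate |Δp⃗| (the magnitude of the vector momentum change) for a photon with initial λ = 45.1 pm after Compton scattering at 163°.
2.7678e-23 kg·m/s

Photon momentum magnitude is p = h/λ.

Initial momentum:
p₀ = h/λ = 6.6261e-34/4.5100e-11 = 1.4692e-23 kg·m/s

After scattering:
λ' = λ + Δλ = 45.1 + 4.7466 = 49.8466 pm
p' = h/λ' = 6.6261e-34/4.9847e-11 = 1.3293e-23 kg·m/s

Momentum is a vector; the scattered photon's direction makes angle θ = 163° with the incident direction. The magnitude of the vector change Δp⃗ = p⃗₀ − p⃗' is found from the law of cosines:
|Δp⃗|² = p₀² + p'² − 2p₀p'cos θ
|Δp⃗|² = (1.4692e-23)² + (1.3293e-23)² − 2·1.4692e-23·1.3293e-23·cos(163°)
|Δp⃗| = 2.7678e-23 kg·m/s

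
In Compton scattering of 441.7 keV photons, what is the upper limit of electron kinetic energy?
279.8322 keV

Maximum energy transfer occurs at θ = 180° (backscattering).

Initial photon: E₀ = 441.7 keV → λ₀ = 2.8070 pm

Maximum Compton shift (at 180°):
Δλ_max = 2λ_C = 2 × 2.4263 = 4.8526 pm

Final wavelength:
λ' = 2.8070 + 4.8526 = 7.6596 pm

Minimum photon energy (maximum energy to electron):
E'_min = hc/λ' = 161.8678 keV

Maximum electron kinetic energy:
K_max = E₀ - E'_min = 441.7000 - 161.8678 = 279.8322 keV

(Intermediate values are shown rounded; full precision is carried through to the final answer.)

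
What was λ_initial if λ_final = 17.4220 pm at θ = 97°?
14.7000 pm

From λ' = λ + Δλ, we have λ = λ' - Δλ

First calculate the Compton shift:
Δλ = λ_C(1 - cos θ)
Δλ = 2.4263 × (1 - cos(97°))
Δλ = 2.4263 × 1.1219
Δλ = 2.7220 pm

Initial wavelength:
λ = λ' - Δλ
λ = 17.4220 - 2.7220
λ = 14.7000 pm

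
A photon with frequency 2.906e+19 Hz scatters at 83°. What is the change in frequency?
4.974e+18 Hz (decrease)

Convert frequency to wavelength (c = 299792458 m/s):
λ₀ = c/f₀ = 299792458/2.906e+19 = 1.0316327e-11 m = 10.3163 pm

Calculate Compton shift:
Δλ = λ_C(1 - cos(83°)) = 2.1306 pm

Final wavelength:
λ' = λ₀ + Δλ = 10.3163 + 2.1306 = 12.4469 pm

Final frequency:
f' = c/λ' = 299792458/1.2446944e-11 = 2.4085627e+19 Hz

Frequency shift (decrease):
Δf = f₀ - f' = 2.906e+19 - 2.4085627e+19 = 4.974e+18 Hz

(Intermediate values are shown rounded; full precision is carried through to the final answer.)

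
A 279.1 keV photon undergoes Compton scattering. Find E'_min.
133.3894 keV (at θ = 180°)

The scattered photon has minimum energy when its wavelength is maximum, i.e., when the Compton shift Δλ = λ_C(1 − cos θ) is maximum. This occurs at θ = 180° (backscattering), giving Δλ_max = 2λ_C = 4.8526 pm.

Initial wavelength: λ₀ = hc/E₀ = 4.4423 pm
Maximum final wavelength: λ'_max = λ₀ + 2λ_C = 4.4423 + 4.8526 = 9.2949 pm
Minimum final energy: E'_min = hc/λ'_max = 133.3894 keV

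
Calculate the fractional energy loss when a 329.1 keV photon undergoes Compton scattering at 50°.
0.1870 (or 18.70%)

Calculate initial and final photon energies:

Initial: E₀ = 329.1 keV → λ₀ = 3.7674 pm
Compton shift: Δλ = 0.8667 pm
Final wavelength: λ' = 4.6341 pm
Final energy: E' = 267.5487 keV

Fractional energy loss:
(E₀ - E')/E₀ = (329.1000 - 267.5487)/329.1000
= 61.5513/329.1000
= 0.1870
= 18.70%

(Intermediate values are shown rounded; full precision is carried through to the final answer.)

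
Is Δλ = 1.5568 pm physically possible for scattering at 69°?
Yes, consistent

Calculate the expected shift for θ = 69°:

Δλ_expected = λ_C(1 - cos(69°))
Δλ_expected = 2.4263 × (1 - cos(69°))
Δλ_expected = 2.4263 × 0.6416
Δλ_expected = 1.5568 pm

Given shift: 1.5568 pm
Expected shift: 1.5568 pm
Difference: 0.0000 pm

The values match. This is consistent with Compton scattering at the stated angle.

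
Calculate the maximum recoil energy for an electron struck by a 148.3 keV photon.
54.4649 keV

Maximum energy transfer occurs at θ = 180° (backscattering).

Initial photon: E₀ = 148.3 keV → λ₀ = 8.3604 pm

Maximum Compton shift (at 180°):
Δλ_max = 2λ_C = 2 × 2.4263 = 4.8526 pm

Final wavelength:
λ' = 8.3604 + 4.8526 = 13.2130 pm

Minimum photon energy (maximum energy to electron):
E'_min = hc/λ' = 93.8351 keV

Maximum electron kinetic energy:
K_max = E₀ - E'_min = 148.3000 - 93.8351 = 54.4649 keV

(Intermediate values are shown rounded; full precision is carried through to the final answer.)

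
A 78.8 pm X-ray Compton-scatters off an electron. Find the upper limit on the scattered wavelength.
83.6526 pm (at θ = 180°)

The Compton shift is Δλ = λ_C(1 − cos θ).

Since cos θ ranges from −1 to 1, the factor (1 − cos θ) ranges from 0 to 2; the maximum shift occurs at θ = 180° (backscattering):
Δλ_max = 2λ_C = 2 × 2.4263 pm = 4.8526 pm

Maximum scattered wavelength:
λ'_max = λ₀ + Δλ_max = 78.8 + 4.8526 = 83.6526 pm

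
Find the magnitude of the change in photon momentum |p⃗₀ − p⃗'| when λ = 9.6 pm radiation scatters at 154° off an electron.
1.1281e-22 kg·m/s

Photon momentum magnitude is p = h/λ.

Initial momentum:
p₀ = h/λ = 6.6261e-34/9.6000e-12 = 6.9022e-23 kg·m/s

After scattering:
λ' = λ + Δλ = 9.6 + 4.6071 = 14.2071 pm
p' = h/λ' = 6.6261e-34/1.4207e-11 = 4.6639e-23 kg·m/s

Momentum is a vector; the scattered photon's direction makes angle θ = 154° with the incident direction. The magnitude of the vector change Δp⃗ = p⃗₀ − p⃗' is found from the law of cosines:
|Δp⃗|² = p₀² + p'² − 2p₀p'cos θ
|Δp⃗|² = (6.9022e-23)² + (4.6639e-23)² − 2·6.9022e-23·4.6639e-23·cos(154°)
|Δp⃗| = 1.1281e-22 kg·m/s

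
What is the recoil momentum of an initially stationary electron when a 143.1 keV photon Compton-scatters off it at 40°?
5.0897e-23 kg·m/s

The electron is initially at rest, so by conservation of momentum:
p⃗_e = p⃗₀ − p⃗'  (incident photon momentum minus scattered photon momentum)

Photon momentum magnitudes (p = h/λ = E/c):
λ₀ = hc/E₀ = 8.6642 pm → p₀ = h/λ₀ = 7.6477e-23 kg·m/s
Δλ = λ_C(1 − cos 40°) = 0.5676 pm
λ' = 9.2318 pm → p' = h/λ' = 7.1774e-23 kg·m/s

The scattered photon makes angle θ = 40° with the incident direction, so by the law of cosines:
|p⃗_e|² = p₀² + p'² − 2p₀p'cos θ
|p⃗_e|² = (7.6477e-23)² + (7.1774e-23)² − 2·7.6477e-23·7.1774e-23·cos(40°)
|p⃗_e| = 5.0897e-23 kg·m/s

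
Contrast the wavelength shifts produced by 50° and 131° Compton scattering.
131° produces the larger shift by a factor of 4.636

Calculate both shifts using Δλ = λ_C(1 - cos θ):

For θ₁ = 50°:
Δλ₁ = 2.4263 × (1 - cos(50°))
Δλ₁ = 2.4263 × 0.3572
Δλ₁ = 0.8667 pm

For θ₂ = 131°:
Δλ₂ = 2.4263 × (1 - cos(131°))
Δλ₂ = 2.4263 × 1.6561
Δλ₂ = 4.0181 pm

The 131° angle produces the larger shift.
Ratio: 4.0181/0.8667 = 4.636

(Intermediate values are shown rounded; full precision is carried through to the final answer.)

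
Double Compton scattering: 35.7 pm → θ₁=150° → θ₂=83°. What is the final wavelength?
42.3582 pm

Apply Compton shift twice:

First scattering at θ₁ = 150°:
Δλ₁ = λ_C(1 - cos(150°))
Δλ₁ = 2.4263 × 1.8660
Δλ₁ = 4.5276 pm

After first scattering:
λ₁ = 35.7 + 4.5276 = 40.2276 pm

Second scattering at θ₂ = 83°:
Δλ₂ = λ_C(1 - cos(83°))
Δλ₂ = 2.4263 × 0.8781
Δλ₂ = 2.1306 pm

Final wavelength:
λ₂ = 40.2276 + 2.1306 = 42.3582 pm

Total shift: Δλ_total = 4.5276 + 2.1306 = 6.6582 pm

(Intermediate values are shown rounded; full precision is carried through to the final answer.)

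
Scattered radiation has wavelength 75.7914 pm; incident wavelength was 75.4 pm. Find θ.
33.00°

First find the wavelength shift:
Δλ = λ' - λ = 75.7914 - 75.4 = 0.3914 pm

Using Δλ = λ_C(1 - cos θ), with λ_C = h/(m_e·c) ≈ 2.42631024 pm:
cos θ = 1 - Δλ/λ_C
cos θ = 1 - 0.3914/2.42631024
cos θ = 0.838685

θ = arccos(0.838685)
θ = 33.00°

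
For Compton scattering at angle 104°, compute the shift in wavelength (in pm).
3.0133 pm

Using the Compton scattering formula:
Δλ = λ_C(1 - cos θ)

where λ_C = h/(m_e·c) ≈ 2.4263 pm is the Compton wavelength of an electron.

For θ = 104°:
cos(104°) = -0.2419
1 - cos(104°) = 1.2419

Δλ = 2.4263 × 1.2419
Δλ = 3.0133 pm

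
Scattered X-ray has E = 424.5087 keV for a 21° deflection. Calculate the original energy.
449.3000 keV

Convert final energy to wavelength (hc ≈ 1239.842 keV·pm):
λ' = hc/E' = 1239.842 / 424.5087 = 2.9207 pm

Calculate the Compton shift:
Δλ = λ_C(1 - cos(21°))
Δλ = 2.4263 × (1 - cos(21°))
Δλ = 0.1612 pm

Initial wavelength:
λ = λ' - Δλ = 2.9207 - 0.1612 = 2.7595 pm

Initial energy:
E = hc/λ = 1239.842 / 2.7595 = 449.3000 keV

(Intermediate values are shown rounded; full precision is carried through to the final answer.)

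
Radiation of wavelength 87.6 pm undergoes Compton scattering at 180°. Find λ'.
92.4526 pm

Using the Compton formula: λ' = λ + λ_C(1 − cos θ)

For θ = 180°, cos θ = -1 (exact) = -1.0000, so:
1 − cos 180° = 1 − (-1) = 2.0000

Δλ = λ_C × 2.0000 = 2.4263 × 2.0000 = 4.8526 pm

λ' = 87.6 + 4.8526 = 92.4526 pm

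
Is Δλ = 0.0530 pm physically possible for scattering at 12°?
Yes, consistent

Calculate the expected shift for θ = 12°:

Δλ_expected = λ_C(1 - cos(12°))
Δλ_expected = 2.4263 × (1 - cos(12°))
Δλ_expected = 2.4263 × 0.0219
Δλ_expected = 0.0530 pm

Given shift: 0.0530 pm
Expected shift: 0.0530 pm
Difference: 0.0000 pm

The values match. This is consistent with Compton scattering at the stated angle.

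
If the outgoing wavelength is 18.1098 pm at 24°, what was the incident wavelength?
17.9000 pm

From λ' = λ + Δλ, we have λ = λ' - Δλ

First calculate the Compton shift:
Δλ = λ_C(1 - cos θ)
Δλ = 2.4263 × (1 - cos(24°))
Δλ = 2.4263 × 0.0865
Δλ = 0.2098 pm

Initial wavelength:
λ = λ' - Δλ
λ = 18.1098 - 0.2098
λ = 17.9000 pm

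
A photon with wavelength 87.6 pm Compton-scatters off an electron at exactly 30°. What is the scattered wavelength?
87.9251 pm

Using the Compton formula: λ' = λ + λ_C(1 − cos θ)

For θ = 30°, cos θ = √3/2 (exact) ≈ 0.8660, so:
1 − cos 30° = 1 − (√3/2) ≈ 0.1340

Δλ = λ_C × 0.1340 = 2.4263 × 0.1340 = 0.3251 pm

λ' = 87.6 + 0.3251 = 87.9251 pm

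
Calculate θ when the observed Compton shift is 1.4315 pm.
65.79°

From the Compton formula Δλ = λ_C(1 - cos θ), we can solve for θ:

cos θ = 1 - Δλ/λ_C

Given:
- Δλ = 1.4315 pm
- λ_C = h/(m_e·c) ≈ 2.42631024 pm

cos θ = 1 - 1.4315/2.42631024
cos θ = 1 - 0.589991
cos θ = 0.410009

θ = arccos(0.410009)
θ = 65.79°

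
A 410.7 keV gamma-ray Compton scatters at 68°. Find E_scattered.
273.3188 keV

First convert energy to wavelength:
λ = hc/E, with hc ≈ 1239.842 keV·pm (i.e. 1239.842 eV·nm)

For E = 410.7 keV = 410700 eV:
λ = 1239.842 keV·pm / 410.7 keV
λ = 3.0189 pm

Calculate the Compton shift:
Δλ = λ_C(1 - cos(68°)) = 2.4263 × 0.6254
Δλ = 1.5174 pm

Final wavelength:
λ' = 3.0189 + 1.5174 = 4.5362 pm

Final energy:
E' = hc/λ' = 1239.842 / 4.5362 = 273.3188 keV

(Intermediate values are shown rounded; full precision is carried through to the final answer.)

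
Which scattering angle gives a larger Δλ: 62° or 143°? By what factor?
143° produces the larger shift by a factor of 3.390

Calculate both shifts using Δλ = λ_C(1 - cos θ):

For θ₁ = 62°:
Δλ₁ = 2.4263 × (1 - cos(62°))
Δλ₁ = 2.4263 × 0.5305
Δλ₁ = 1.2872 pm

For θ₂ = 143°:
Δλ₂ = 2.4263 × (1 - cos(143°))
Δλ₂ = 2.4263 × 1.7986
Δλ₂ = 4.3640 pm

The 143° angle produces the larger shift.
Ratio: 4.3640/1.2872 = 3.390

(Intermediate values are shown rounded; full precision is carried through to the final answer.)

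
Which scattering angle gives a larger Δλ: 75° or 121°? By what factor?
121° produces the larger shift by a factor of 2.044

Calculate both shifts using Δλ = λ_C(1 - cos θ):

For θ₁ = 75°:
Δλ₁ = 2.4263 × (1 - cos(75°))
Δλ₁ = 2.4263 × 0.7412
Δλ₁ = 1.7983 pm

For θ₂ = 121°:
Δλ₂ = 2.4263 × (1 - cos(121°))
Δλ₂ = 2.4263 × 1.5150
Δλ₂ = 3.6760 pm

The 121° angle produces the larger shift.
Ratio: 3.6760/1.7983 = 2.044

(Intermediate values are shown rounded; full precision is carried through to the final answer.)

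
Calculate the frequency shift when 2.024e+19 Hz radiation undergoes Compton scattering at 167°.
4.946e+18 Hz (decrease)

Convert frequency to wavelength (c = 299792458 m/s):
λ₀ = c/f₀ = 299792458/2.024e+19 = 1.4811880e-11 m = 14.8119 pm

Calculate Compton shift:
Δλ = λ_C(1 - cos(167°)) = 4.7904 pm

Final wavelength:
λ' = λ₀ + Δλ = 14.8119 + 4.7904 = 19.6023 pm

Final frequency:
f' = c/λ' = 299792458/1.9602315e-11 = 1.5293727e+19 Hz

Frequency shift (decrease):
Δf = f₀ - f' = 2.024e+19 - 1.5293727e+19 = 4.946e+18 Hz

(Intermediate values are shown rounded; full precision is carried through to the final answer.)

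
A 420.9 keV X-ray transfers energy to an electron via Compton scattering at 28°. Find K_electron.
37.0121 keV

By energy conservation: K_e = E_initial - E_final

First find the scattered photon energy:
Initial wavelength: λ = hc/E = 2.9457 pm
Compton shift: Δλ = λ_C(1 - cos(28°)) = 0.2840 pm
Final wavelength: λ' = 2.9457 + 0.2840 = 3.2297 pm
Final photon energy: E' = hc/λ' = 383.8879 keV

Electron kinetic energy:
K_e = E - E' = 420.9000 - 383.8879 = 37.0121 keV

(Intermediate values are shown rounded; full precision is carried through to the final answer.)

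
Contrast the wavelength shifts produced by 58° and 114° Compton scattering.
114° produces the larger shift by a factor of 2.993

Calculate both shifts using Δλ = λ_C(1 - cos θ):

For θ₁ = 58°:
Δλ₁ = 2.4263 × (1 - cos(58°))
Δλ₁ = 2.4263 × 0.4701
Δλ₁ = 1.1406 pm

For θ₂ = 114°:
Δλ₂ = 2.4263 × (1 - cos(114°))
Δλ₂ = 2.4263 × 1.4067
Δλ₂ = 3.4132 pm

The 114° angle produces the larger shift.
Ratio: 3.4132/1.1406 = 2.993

(Intermediate values are shown rounded; full precision is carried through to the final answer.)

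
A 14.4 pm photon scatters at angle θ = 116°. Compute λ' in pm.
17.8899 pm

Using the Compton scattering formula:
λ' = λ + Δλ = λ + λ_C(1 - cos θ)

Given:
- Initial wavelength λ = 14.4 pm
- Scattering angle θ = 116°
- Compton wavelength λ_C ≈ 2.4263 pm

Calculate the shift:
Δλ = 2.4263 × (1 - cos(116°))
Δλ = 2.4263 × 1.4384
Δλ = 3.4899 pm

Final wavelength:
λ' = 14.4 + 3.4899 = 17.8899 pm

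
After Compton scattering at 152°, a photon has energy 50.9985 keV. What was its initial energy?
62.7999 keV

Convert final energy to wavelength (hc ≈ 1239.842 keV·pm):
λ' = hc/E' = 1239.842 / 50.9985 = 24.3113 pm

Calculate the Compton shift:
Δλ = λ_C(1 - cos(152°))
Δλ = 2.4263 × (1 - cos(152°))
Δλ = 4.5686 pm

Initial wavelength:
λ = λ' - Δλ = 24.3113 - 4.5686 = 19.7427 pm

Initial energy:
E = hc/λ = 1239.842 / 19.7427 = 62.7999 keV

(Intermediate values are shown rounded; full precision is carried through to the final answer.)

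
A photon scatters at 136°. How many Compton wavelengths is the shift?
1.7193 λ_C

The Compton shift formula is:
Δλ = λ_C(1 - cos θ)

Dividing both sides by λ_C:
Δλ/λ_C = 1 - cos θ

For θ = 136°:
Δλ/λ_C = 1 - cos(136°)
Δλ/λ_C = 1 - -0.7193
Δλ/λ_C = 1.7193

This means the shift is 1.7193 × λ_C = 4.1717 pm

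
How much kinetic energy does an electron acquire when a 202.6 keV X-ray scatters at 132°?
80.6821 keV

By energy conservation: K_e = E_initial - E_final

First find the scattered photon energy:
Initial wavelength: λ = hc/E = 6.1197 pm
Compton shift: Δλ = λ_C(1 - cos(132°)) = 4.0498 pm
Final wavelength: λ' = 6.1197 + 4.0498 = 10.1695 pm
Final photon energy: E' = hc/λ' = 121.9179 keV

Electron kinetic energy:
K_e = E - E' = 202.6000 - 121.9179 = 80.6821 keV

(Intermediate values are shown rounded; full precision is carried through to the final answer.)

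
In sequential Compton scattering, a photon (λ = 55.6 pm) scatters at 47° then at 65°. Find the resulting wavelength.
57.7725 pm

Apply Compton shift twice:

First scattering at θ₁ = 47°:
Δλ₁ = λ_C(1 - cos(47°))
Δλ₁ = 2.4263 × 0.3180
Δλ₁ = 0.7716 pm

After first scattering:
λ₁ = 55.6 + 0.7716 = 56.3716 pm

Second scattering at θ₂ = 65°:
Δλ₂ = λ_C(1 - cos(65°))
Δλ₂ = 2.4263 × 0.5774
Δλ₂ = 1.4009 pm

Final wavelength:
λ₂ = 56.3716 + 1.4009 = 57.7725 pm

Total shift: Δλ_total = 0.7716 + 1.4009 = 2.1725 pm

(Intermediate values are shown rounded; full precision is carried through to the final answer.)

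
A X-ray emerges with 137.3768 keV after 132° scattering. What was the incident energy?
249.1999 keV

Convert final energy to wavelength (hc ≈ 1239.842 keV·pm):
λ' = hc/E' = 1239.842 / 137.3768 = 9.0251 pm

Calculate the Compton shift:
Δλ = λ_C(1 - cos(132°))
Δλ = 2.4263 × (1 - cos(132°))
Δλ = 4.0498 pm

Initial wavelength:
λ = λ' - Δλ = 9.0251 - 4.0498 = 4.9753 pm

Initial energy:
E = hc/λ = 1239.842 / 4.9753 = 249.1999 keV

(Intermediate values are shown rounded; full precision is carried through to the final answer.)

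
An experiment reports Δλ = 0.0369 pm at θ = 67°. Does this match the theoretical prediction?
No, inconsistent

Calculate the expected shift for θ = 67°:

Δλ_expected = λ_C(1 - cos(67°))
Δλ_expected = 2.4263 × (1 - cos(67°))
Δλ_expected = 2.4263 × 0.6093
Δλ_expected = 1.4783 pm

Given shift: 0.0369 pm
Expected shift: 1.4783 pm
Difference: 1.4414 pm

The values do not match. The given shift corresponds to θ ≈ 10.0°, not 67°.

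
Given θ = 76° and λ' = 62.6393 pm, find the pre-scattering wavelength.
60.8000 pm

From λ' = λ + Δλ, we have λ = λ' - Δλ

First calculate the Compton shift:
Δλ = λ_C(1 - cos θ)
Δλ = 2.4263 × (1 - cos(76°))
Δλ = 2.4263 × 0.7581
Δλ = 1.8393 pm

Initial wavelength:
λ = λ' - Δλ
λ = 62.6393 - 1.8393
λ = 60.8000 pm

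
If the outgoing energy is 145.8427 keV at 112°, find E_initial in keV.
240.0001 keV

Convert final energy to wavelength (hc ≈ 1239.842 keV·pm):
λ' = hc/E' = 1239.842 / 145.8427 = 8.5012 pm

Calculate the Compton shift:
Δλ = λ_C(1 - cos(112°))
Δλ = 2.4263 × (1 - cos(112°))
Δλ = 3.3352 pm

Initial wavelength:
λ = λ' - Δλ = 8.5012 - 3.3352 = 5.1660 pm

Initial energy:
E = hc/λ = 1239.842 / 5.1660 = 240.0001 keV

(Intermediate values are shown rounded; full precision is carried through to the final answer.)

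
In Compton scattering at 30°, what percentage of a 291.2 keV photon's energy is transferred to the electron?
0.0709 (or 7.09%)

Calculate initial and final photon energies:

Initial: E₀ = 291.2 keV → λ₀ = 4.2577 pm
Compton shift: Δλ = 0.3251 pm
Final wavelength: λ' = 4.5828 pm
Final energy: E' = 270.5446 keV

Fractional energy loss:
(E₀ - E')/E₀ = (291.2000 - 270.5446)/291.2000
= 20.6554/291.2000
= 0.0709
= 7.09%

(Intermediate values are shown rounded; full precision is carried through to the final answer.)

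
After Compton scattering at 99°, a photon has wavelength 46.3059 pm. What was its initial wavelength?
43.5000 pm

From λ' = λ + Δλ, we have λ = λ' - Δλ

First calculate the Compton shift:
Δλ = λ_C(1 - cos θ)
Δλ = 2.4263 × (1 - cos(99°))
Δλ = 2.4263 × 1.1564
Δλ = 2.8059 pm

Initial wavelength:
λ = λ' - Δλ
λ = 46.3059 - 2.8059
λ = 43.5000 pm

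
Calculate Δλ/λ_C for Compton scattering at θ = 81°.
0.8436 λ_C

The Compton shift formula is:
Δλ = λ_C(1 - cos θ)

Dividing both sides by λ_C:
Δλ/λ_C = 1 - cos θ

For θ = 81°:
Δλ/λ_C = 1 - cos(81°)
Δλ/λ_C = 1 - 0.1564
Δλ/λ_C = 0.8436

This means the shift is 0.8436 × λ_C = 2.0468 pm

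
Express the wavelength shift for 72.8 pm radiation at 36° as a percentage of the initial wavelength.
0.6365%

Calculate the Compton shift:
Δλ = λ_C(1 - cos(36°))
Δλ = 2.4263 × (1 - cos(36°))
Δλ = 2.4263 × 0.1910
Δλ = 0.4634 pm

Percentage change:
(Δλ/λ₀) × 100 = (0.4634/72.8) × 100
= 0.6365%

(Intermediate values are shown rounded; full precision is carried through to the final answer.)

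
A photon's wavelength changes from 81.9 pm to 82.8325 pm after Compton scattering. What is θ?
52.00°

First find the wavelength shift:
Δλ = λ' - λ = 82.8325 - 81.9 = 0.9325 pm

Using Δλ = λ_C(1 - cos θ), with λ_C = h/(m_e·c) ≈ 2.42631024 pm:
cos θ = 1 - Δλ/λ_C
cos θ = 1 - 0.9325/2.42631024
cos θ = 0.615672

θ = arccos(0.615672)
θ = 52.00°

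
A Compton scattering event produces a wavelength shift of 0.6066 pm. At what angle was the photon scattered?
41.41°

From the Compton formula Δλ = λ_C(1 - cos θ), we can solve for θ:

cos θ = 1 - Δλ/λ_C

Given:
- Δλ = 0.6066 pm
- λ_C = h/(m_e·c) ≈ 2.42631024 pm

cos θ = 1 - 0.6066/2.42631024
cos θ = 1 - 0.250009
cos θ = 0.749991

θ = arccos(0.749991)
θ = 41.41°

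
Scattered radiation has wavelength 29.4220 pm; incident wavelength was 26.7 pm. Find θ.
97.00°

First find the wavelength shift:
Δλ = λ' - λ = 29.4220 - 26.7 = 2.7220 pm

Using Δλ = λ_C(1 - cos θ), with λ_C = h/(m_e·c) ≈ 2.42631024 pm:
cos θ = 1 - Δλ/λ_C
cos θ = 1 - 2.7220/2.42631024
cos θ = -0.121868

θ = arccos(-0.121868)
θ = 97.00°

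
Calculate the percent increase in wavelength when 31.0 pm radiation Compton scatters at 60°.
3.9134%

Calculate the Compton shift:
Δλ = λ_C(1 - cos(60°))
Δλ = 2.4263 × (1 - cos(60°))
Δλ = 2.4263 × 0.5000
Δλ = 1.2132 pm

Percentage change:
(Δλ/λ₀) × 100 = (1.2132/31.0) × 100
= 3.9134%

(Intermediate values are shown rounded; full precision is carried through to the final answer.)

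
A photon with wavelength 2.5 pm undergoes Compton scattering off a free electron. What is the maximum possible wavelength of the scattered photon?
7.3526 pm (at θ = 180°)

The Compton shift is Δλ = λ_C(1 − cos θ).

Since cos θ ranges from −1 to 1, the factor (1 − cos θ) ranges from 0 to 2; the maximum shift occurs at θ = 180° (backscattering):
Δλ_max = 2λ_C = 2 × 2.4263 pm = 4.8526 pm

Maximum scattered wavelength:
λ'_max = λ₀ + Δλ_max = 2.5 + 4.8526 = 7.3526 pm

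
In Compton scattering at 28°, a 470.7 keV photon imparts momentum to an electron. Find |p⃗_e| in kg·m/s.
1.1820e-22 kg·m/s

The electron is initially at rest, so by conservation of momentum:
p⃗_e = p⃗₀ − p⃗'  (incident photon momentum minus scattered photon momentum)

Photon momentum magnitudes (p = h/λ = E/c):
λ₀ = hc/E₀ = 2.6340 pm → p₀ = h/λ₀ = 2.5156e-22 kg·m/s
Δλ = λ_C(1 − cos 28°) = 0.2840 pm
λ' = 2.9180 pm → p' = h/λ' = 2.2707e-22 kg·m/s

The scattered photon makes angle θ = 28° with the incident direction, so by the law of cosines:
|p⃗_e|² = p₀² + p'² − 2p₀p'cos θ
|p⃗_e|² = (2.5156e-22)² + (2.2707e-22)² − 2·2.5156e-22·2.2707e-22·cos(28°)
|p⃗_e| = 1.1820e-22 kg·m/s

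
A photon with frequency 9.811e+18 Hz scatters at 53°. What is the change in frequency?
3.007e+17 Hz (decrease)

Convert frequency to wavelength (c = 299792458 m/s):
λ₀ = c/f₀ = 299792458/9.811e+18 = 3.0556769e-11 m = 30.5568 pm

Calculate Compton shift:
Δλ = λ_C(1 - cos(53°)) = 0.9661 pm

Final wavelength:
λ' = λ₀ + Δλ = 30.5568 + 0.9661 = 31.5229 pm

Final frequency:
f' = c/λ' = 299792458/3.1522889e-11 = 9.5103104e+18 Hz

Frequency shift (decrease):
Δf = f₀ - f' = 9.811e+18 - 9.5103104e+18 = 3.007e+17 Hz

(Intermediate values are shown rounded; full precision is carried through to the final answer.)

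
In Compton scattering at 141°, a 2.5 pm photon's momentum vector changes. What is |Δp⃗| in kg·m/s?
3.4609e-22 kg·m/s

Photon momentum magnitude is p = h/λ.

Initial momentum:
p₀ = h/λ = 6.6261e-34/2.5000e-12 = 2.6504e-22 kg·m/s

After scattering:
λ' = λ + Δλ = 2.5 + 4.3119 = 6.8119 pm
p' = h/λ' = 6.6261e-34/6.8119e-12 = 9.7272e-23 kg·m/s

Momentum is a vector; the scattered photon's direction makes angle θ = 141° with the incident direction. The magnitude of the vector change Δp⃗ = p⃗₀ − p⃗' is found from the law of cosines:
|Δp⃗|² = p₀² + p'² − 2p₀p'cos θ
|Δp⃗|² = (2.6504e-22)² + (9.7272e-23)² − 2·2.6504e-22·9.7272e-23·cos(141°)
|Δp⃗| = 3.4609e-22 kg·m/s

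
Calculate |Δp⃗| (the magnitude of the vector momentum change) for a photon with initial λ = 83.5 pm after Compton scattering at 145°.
1.4757e-23 kg·m/s

Photon momentum magnitude is p = h/λ.

Initial momentum:
p₀ = h/λ = 6.6261e-34/8.3500e-11 = 7.9354e-24 kg·m/s

After scattering:
λ' = λ + Δλ = 83.5 + 4.4138 = 87.9138 pm
p' = h/λ' = 6.6261e-34/8.7914e-11 = 7.5370e-24 kg·m/s

Momentum is a vector; the scattered photon's direction makes angle θ = 145° with the incident direction. The magnitude of the vector change Δp⃗ = p⃗₀ − p⃗' is found from the law of cosines:
|Δp⃗|² = p₀² + p'² − 2p₀p'cos θ
|Δp⃗|² = (7.9354e-24)² + (7.5370e-24)² − 2·7.9354e-24·7.5370e-24·cos(145°)
|Δp⃗| = 1.4757e-23 kg·m/s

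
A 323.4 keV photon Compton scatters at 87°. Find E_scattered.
202.1559 keV

First convert energy to wavelength:
λ = hc/E, with hc ≈ 1239.842 keV·pm (i.e. 1239.842 eV·nm)

For E = 323.4 keV = 323400 eV:
λ = 1239.842 keV·pm / 323.4 keV
λ = 3.8338 pm

Calculate the Compton shift:
Δλ = λ_C(1 - cos(87°)) = 2.4263 × 0.9477
Δλ = 2.2993 pm

Final wavelength:
λ' = 3.8338 + 2.2993 = 6.1331 pm

Final energy:
E' = hc/λ' = 1239.842 / 6.1331 = 202.1559 keV

(Intermediate values are shown rounded; full precision is carried through to the final answer.)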